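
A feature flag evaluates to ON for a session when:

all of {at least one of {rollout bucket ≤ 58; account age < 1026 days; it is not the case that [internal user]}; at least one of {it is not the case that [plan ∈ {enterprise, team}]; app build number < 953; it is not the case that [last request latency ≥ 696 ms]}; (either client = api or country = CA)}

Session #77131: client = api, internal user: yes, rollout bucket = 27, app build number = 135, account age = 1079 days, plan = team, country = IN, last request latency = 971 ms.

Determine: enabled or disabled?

Atomic conditions:
  rollout bucket ≤ 58: 27 ≤ 58 is true
  account age < 1026 days: 1079 < 1026 is false
  internal user: yes → true
  plan ∈ {enterprise, team}: team is in the set → true
  app build number < 953: 135 < 953 is true
  last request latency ≥ 696 ms: 971 ≥ 696 is true
  client = api: api == api is true
  country = CA: IN == CA is false
Combine:
[1.3] NOT true = false
[1] true OR false OR false = true
[2.1] NOT true = false
[2.3] NOT true = false
[2] false OR true OR false = true
[3] true OR false = true
[root] true AND true AND true = true
Overall: true → enabled

Enabled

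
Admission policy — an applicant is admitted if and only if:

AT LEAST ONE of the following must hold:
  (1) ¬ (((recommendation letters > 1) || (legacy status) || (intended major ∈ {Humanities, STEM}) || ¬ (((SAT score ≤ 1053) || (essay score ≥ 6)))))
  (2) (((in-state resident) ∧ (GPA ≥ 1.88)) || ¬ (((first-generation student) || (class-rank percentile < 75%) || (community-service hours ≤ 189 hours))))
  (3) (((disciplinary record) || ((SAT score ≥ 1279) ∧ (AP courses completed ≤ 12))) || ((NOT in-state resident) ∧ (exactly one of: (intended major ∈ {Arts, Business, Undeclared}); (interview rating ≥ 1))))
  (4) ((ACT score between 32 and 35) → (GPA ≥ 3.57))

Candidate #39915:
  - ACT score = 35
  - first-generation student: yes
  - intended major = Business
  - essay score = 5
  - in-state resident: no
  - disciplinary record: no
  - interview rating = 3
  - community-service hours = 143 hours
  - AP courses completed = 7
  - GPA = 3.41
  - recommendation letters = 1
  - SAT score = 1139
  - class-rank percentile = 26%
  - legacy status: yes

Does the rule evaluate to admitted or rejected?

Atomic conditions:
  recommendation letters > 1: 1 > 1 is false
  legacy status: yes → true
  intended major ∈ {Humanities, STEM}: Business is not in the set → false
  SAT score ≤ 1053: 1139 ≤ 1053 is false
  essay score ≥ 6: 5 ≥ 6 is false
  in-state resident: no → false
  GPA ≥ 1.88: 3.41 ≥ 1.88 is true
  first-generation student: yes → true
  class-rank percentile < 75%: 26 < 75 is true
  community-service hours ≤ 189 hours: 143 ≤ 189 is true
  disciplinary record: no → false
  SAT score ≥ 1279: 1139 ≥ 1279 is false
  AP courses completed ≤ 12: 7 ≤ 12 is true
  NOT in-state resident: no → true
  intended major ∈ {Arts, Business, Undeclared}: Business is in the set → true
  interview rating ≥ 1: 3 ≥ 1 is true
  ACT score between 32 and 35: 35 in [32, 35] is true
  GPA ≥ 3.57: 3.41 ≥ 3.57 is false
Combine:
[1.1.4.1] false OR false = false
[1.1.4] NOT false = true
[1.1] false OR true OR false OR true = true
[1] NOT true = false
[2.1] false AND true = false
[2.2.1] true OR true OR true = true
[2.2] NOT true = false
[2] false OR false = false
[3.1.2] false AND true = false
[3.1] false OR false = false
[3.2.2] exactly-one(true, true) = false
[3.2] true AND false = false
[3] false OR false = false
[4] true → false = false
[root] false OR false OR false OR false = false
Overall: false → rejected

Rejected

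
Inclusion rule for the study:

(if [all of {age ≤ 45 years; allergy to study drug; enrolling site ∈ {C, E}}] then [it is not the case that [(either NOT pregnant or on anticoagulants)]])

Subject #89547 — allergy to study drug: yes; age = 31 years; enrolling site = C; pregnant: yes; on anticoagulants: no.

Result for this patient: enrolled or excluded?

Atomic conditions:
  age ≤ 45 years: 31 ≤ 45 is true
  allergy to study drug: yes → true
  enrolling site ∈ {C, E}: C is in the set → true
  NOT pregnant: yes → false
  on anticoagulants: no → false
Combine:
[1] true AND true AND true = true
[2.1] false OR false = false
[2] NOT false = true
[root] true → true = true
Overall: true → enrolled

Enrolled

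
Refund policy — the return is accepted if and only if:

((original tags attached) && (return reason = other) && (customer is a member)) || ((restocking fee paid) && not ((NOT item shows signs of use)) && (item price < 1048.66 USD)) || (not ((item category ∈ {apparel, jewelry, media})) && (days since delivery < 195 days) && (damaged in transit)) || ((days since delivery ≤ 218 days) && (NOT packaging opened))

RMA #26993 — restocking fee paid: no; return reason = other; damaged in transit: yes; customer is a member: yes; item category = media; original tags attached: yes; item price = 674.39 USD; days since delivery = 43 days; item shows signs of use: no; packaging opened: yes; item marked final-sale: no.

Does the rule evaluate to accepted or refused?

Atomic conditions:
  original tags attached: yes → true
  return reason = other: other == other is true
  customer is a member: yes → true
  restocking fee paid: no → false
  NOT item shows signs of use: no → true
  item price < 1048.66 USD: 674.39 < 1048.66 is true
  item category ∈ {apparel, jewelry, media}: media is in the set → true
  days since delivery < 195 days: 43 < 195 is true
  damaged in transit: yes → true
  days since delivery ≤ 218 days: 43 ≤ 218 is true
  NOT packaging opened: yes → false
Combine:
[1] true AND true AND true = true
[2.2] NOT true = false
[2] false AND false AND true = false
[3.1] NOT true = false
[3] false AND true AND true = false
[4] true AND false = false
[root] true OR false OR false OR false = true
Overall: true → accepted

Accepted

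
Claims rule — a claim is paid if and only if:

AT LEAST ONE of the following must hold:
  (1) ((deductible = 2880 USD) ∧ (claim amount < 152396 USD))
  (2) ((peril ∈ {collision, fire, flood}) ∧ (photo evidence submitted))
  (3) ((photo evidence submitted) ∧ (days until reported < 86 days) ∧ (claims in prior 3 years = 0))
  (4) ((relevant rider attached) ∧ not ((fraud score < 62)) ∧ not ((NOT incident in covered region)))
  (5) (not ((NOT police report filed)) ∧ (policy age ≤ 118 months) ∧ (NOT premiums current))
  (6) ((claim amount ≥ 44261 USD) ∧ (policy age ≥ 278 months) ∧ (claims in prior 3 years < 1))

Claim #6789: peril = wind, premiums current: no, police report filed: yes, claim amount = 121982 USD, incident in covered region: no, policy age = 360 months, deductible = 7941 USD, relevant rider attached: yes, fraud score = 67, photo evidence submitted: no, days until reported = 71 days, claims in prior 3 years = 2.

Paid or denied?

Denied

Atomic conditions:
  deductible = 2880 USD: 7941 == 2880 is false
  claim amount < 152396 USD: 121982 < 152396 is true
  peril ∈ {collision, fire, flood}: wind is not in the set → false
  photo evidence submitted: no → false
  days until reported < 86 days: 71 < 86 is true
  claims in prior 3 years = 0: 2 == 0 is false
  relevant rider attached: yes → true
  fraud score < 62: 67 < 62 is false
  NOT incident in covered region: no → true
  NOT police report filed: yes → false
  policy age ≤ 118 months: 360 ≤ 118 is false
  NOT premiums current: no → true
  claim amount ≥ 44261 USD: 121982 ≥ 44261 is true
  policy age ≥ 278 months: 360 ≥ 278 is true
  claims in prior 3 years < 1: 2 < 1 is false
Combine:
[1] false AND true = false
[2] false AND false = false
[3] false AND true AND false = false
[4.2] NOT false = true
[4.3] NOT true = false
[4] true AND true AND false = false
[5.1] NOT false = true
[5] true AND false AND true = false
[6] true AND true AND false = false
[root] false OR false OR false OR false OR false OR false = false
Overall: false → denied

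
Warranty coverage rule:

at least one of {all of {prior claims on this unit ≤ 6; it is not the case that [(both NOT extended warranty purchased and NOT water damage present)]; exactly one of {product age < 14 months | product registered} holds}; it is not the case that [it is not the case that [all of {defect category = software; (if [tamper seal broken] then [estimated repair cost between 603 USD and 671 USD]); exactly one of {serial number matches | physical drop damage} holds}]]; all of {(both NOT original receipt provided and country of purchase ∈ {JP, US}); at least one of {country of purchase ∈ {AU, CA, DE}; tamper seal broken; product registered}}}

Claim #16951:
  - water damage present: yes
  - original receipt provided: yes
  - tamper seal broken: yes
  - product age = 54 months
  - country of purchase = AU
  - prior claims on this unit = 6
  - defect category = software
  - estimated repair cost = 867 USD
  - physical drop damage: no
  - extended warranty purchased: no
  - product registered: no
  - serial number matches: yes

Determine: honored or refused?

Atomic conditions:
  prior claims on this unit ≤ 6: 6 ≤ 6 is true
  NOT extended warranty purchased: no → true
  NOT water damage present: yes → false
  product age < 14 months: 54 < 14 is false
  product registered: no → false
  defect category = software: software == software is true
  tamper seal broken: yes → true
  estimated repair cost between 603 USD and 671 USD: 867 in [603, 671] is false
  serial number matches: yes → true
  physical drop damage: no → false
  NOT original receipt provided: yes → false
  country of purchase ∈ {JP, US}: AU is not in the set → false
  country of purchase ∈ {AU, CA, DE}: AU is in the set → true
Combine:
[1.2.1] true AND false = false
[1.2] NOT false = true
[1.3] exactly-one(false, false) = false
[1] true AND true AND false = false
[2.1.1.2] true → false = false
[2.1.1.3] exactly-one(true, false) = true
[2.1.1] true AND false AND true = false
[2.1] NOT false = true
[2] NOT true = false
[3.1] false AND false = false
[3.2] true OR true OR false = true
[3] false AND true = false
[root] false OR false OR false = false
Overall: false → refused

Refused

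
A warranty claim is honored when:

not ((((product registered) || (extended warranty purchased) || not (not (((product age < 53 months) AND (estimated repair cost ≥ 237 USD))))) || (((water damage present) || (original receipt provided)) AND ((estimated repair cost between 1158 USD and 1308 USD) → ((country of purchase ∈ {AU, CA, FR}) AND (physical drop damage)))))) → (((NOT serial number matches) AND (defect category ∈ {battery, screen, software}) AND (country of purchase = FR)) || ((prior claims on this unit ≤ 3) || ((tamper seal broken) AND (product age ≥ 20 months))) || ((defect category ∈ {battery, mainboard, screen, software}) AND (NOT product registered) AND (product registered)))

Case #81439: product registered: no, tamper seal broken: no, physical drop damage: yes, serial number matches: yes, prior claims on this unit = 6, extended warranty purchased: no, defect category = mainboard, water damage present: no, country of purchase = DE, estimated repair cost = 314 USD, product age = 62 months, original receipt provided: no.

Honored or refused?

Refused

Atomic conditions:
  product registered: no → false
  extended warranty purchased: no → false
  product age < 53 months: 62 < 53 is false
  estimated repair cost ≥ 237 USD: 314 ≥ 237 is true
  water damage present: no → false
  original receipt provided: no → false
  estimated repair cost between 1158 USD and 1308 USD: 314 in [1158, 1308] is false
  country of purchase ∈ {AU, CA, FR}: DE is not in the set → false
  physical drop damage: yes → true
  NOT serial number matches: yes → false
  defect category ∈ {battery, screen, software}: mainboard is not in the set → false
  country of purchase = FR: DE == FR is false
  prior claims on this unit ≤ 3: 6 ≤ 3 is false
  tamper seal broken: no → false
  product age ≥ 20 months: 62 ≥ 20 is true
  defect category ∈ {battery, mainboard, screen, software}: mainboard is in the set → true
  NOT product registered: no → true
Combine:
[1.1.1.3.1.1] false AND true = false
[1.1.1.3.1] NOT false = true
[1.1.1.3] NOT true = false
[1.1.1] false OR false OR false = false
[1.1.2.1] false OR false = false
[1.1.2.2.2] false AND true = false
[1.1.2.2] false → false (antecedent false ⇒ implication holds) = true
[1.1.2] false AND true = false
[1.1] false OR false = false
[1] NOT false = true
[2.1] false AND false AND false = false
[2.2.2] false AND true = false
[2.2] false OR false = false
[2.3] true AND true AND false = false
[2] false OR false OR false = false
[root] true → false = false
Overall: false → refused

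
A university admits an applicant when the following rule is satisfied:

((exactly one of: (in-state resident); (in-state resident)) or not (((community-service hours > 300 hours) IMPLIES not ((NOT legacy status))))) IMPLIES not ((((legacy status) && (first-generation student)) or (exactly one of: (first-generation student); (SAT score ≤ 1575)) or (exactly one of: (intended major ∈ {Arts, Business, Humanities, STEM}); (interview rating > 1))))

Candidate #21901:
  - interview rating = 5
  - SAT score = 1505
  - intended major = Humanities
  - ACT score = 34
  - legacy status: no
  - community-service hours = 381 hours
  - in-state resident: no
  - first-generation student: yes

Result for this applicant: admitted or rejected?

Admitted

Atomic conditions:
  in-state resident: no → false
  community-service hours > 300 hours: 381 > 300 is true
  NOT legacy status: no → true
  legacy status: no → false
  first-generation student: yes → true
  SAT score ≤ 1575: 1505 ≤ 1575 is true
  intended major ∈ {Arts, Business, Humanities, STEM}: Humanities is in the set → true
  interview rating > 1: 5 > 1 is true
Combine:
[1.1] exactly-one(false, false) = false
[1.2.1.2] NOT true = false
[1.2.1] true → false = false
[1.2] NOT false = true
[1] false OR true = true
[2.1.1] false AND true = false
[2.1.2] exactly-one(true, true) = false
[2.1.3] exactly-one(true, true) = false
[2.1] false OR false OR false = false
[2] NOT false = true
[root] true → true = true
Overall: true → admitted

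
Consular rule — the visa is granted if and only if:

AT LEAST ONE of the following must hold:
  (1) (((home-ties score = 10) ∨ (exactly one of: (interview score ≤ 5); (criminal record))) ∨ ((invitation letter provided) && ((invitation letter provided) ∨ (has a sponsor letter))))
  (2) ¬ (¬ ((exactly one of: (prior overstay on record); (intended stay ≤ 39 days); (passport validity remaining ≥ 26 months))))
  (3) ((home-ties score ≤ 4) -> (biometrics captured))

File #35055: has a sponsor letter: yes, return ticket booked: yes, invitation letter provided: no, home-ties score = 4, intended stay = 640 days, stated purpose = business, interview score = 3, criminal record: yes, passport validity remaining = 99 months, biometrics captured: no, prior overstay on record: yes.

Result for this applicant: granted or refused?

Refused

Atomic conditions:
  home-ties score = 10: 4 == 10 is false
  interview score ≤ 5: 3 ≤ 5 is true
  criminal record: yes → true
  invitation letter provided: no → false
  has a sponsor letter: yes → true
  prior overstay on record: yes → true
  intended stay ≤ 39 days: 640 ≤ 39 is false
  passport validity remaining ≥ 26 months: 99 ≥ 26 is true
  home-ties score ≤ 4: 4 ≤ 4 is true
  biometrics captured: no → false
Combine:
[1.1.2] exactly-one(true, true) = false
[1.1] false OR false = false
[1.2.2] false OR true = true
[1.2] false AND true = false
[1] false OR false = false
[2.1.1] exactly-one(true, false, true) = false
[2.1] NOT false = true
[2] NOT true = false
[3] true → false = false
[root] false OR false OR false = false
Overall: false → refused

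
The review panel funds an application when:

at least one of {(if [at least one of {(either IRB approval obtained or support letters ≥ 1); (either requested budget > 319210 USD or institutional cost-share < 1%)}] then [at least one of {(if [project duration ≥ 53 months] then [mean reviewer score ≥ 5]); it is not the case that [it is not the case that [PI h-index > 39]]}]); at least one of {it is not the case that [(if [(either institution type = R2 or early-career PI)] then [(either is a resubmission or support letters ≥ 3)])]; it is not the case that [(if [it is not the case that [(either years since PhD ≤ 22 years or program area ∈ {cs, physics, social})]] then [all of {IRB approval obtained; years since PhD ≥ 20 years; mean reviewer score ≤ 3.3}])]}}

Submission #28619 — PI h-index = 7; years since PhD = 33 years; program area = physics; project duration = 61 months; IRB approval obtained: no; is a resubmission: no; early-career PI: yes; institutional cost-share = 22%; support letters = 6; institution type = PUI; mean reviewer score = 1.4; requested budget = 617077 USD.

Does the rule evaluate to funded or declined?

Atomic conditions:
  IRB approval obtained: no → false
  support letters ≥ 1: 6 ≥ 1 is true
  requested budget > 319210 USD: 617077 > 319210 is true
  institutional cost-share < 1%: 22 < 1 is false
  project duration ≥ 53 months: 61 ≥ 53 is true
  mean reviewer score ≥ 5: 1.4 ≥ 5 is false
  PI h-index > 39: 7 > 39 is false
  institution type = R2: PUI == R2 is false
  early-career PI: yes → true
  is a resubmission: no → false
  support letters ≥ 3: 6 ≥ 3 is true
  years since PhD ≤ 22 years: 33 ≤ 22 is false
  program area ∈ {cs, physics, social}: physics is in the set → true
  years since PhD ≥ 20 years: 33 ≥ 20 is true
  mean reviewer score ≤ 3.3: 1.4 ≤ 3.3 is true
Combine:
[1.1.1] false OR true = true
[1.1.2] true OR false = true
[1.1] true OR true = true
[1.2.1] true → false = false
[1.2.2.1] NOT false = true
[1.2.2] NOT true = false
[1.2] false OR false = false
[1] true → false = false
[2.1.1.1] false OR true = true
[2.1.1.2] false OR true = true
[2.1.1] true → true = true
[2.1] NOT true = false
[2.2.1.1.1] false OR true = true
[2.2.1.1] NOT true = false
[2.2.1.2] false AND true AND true = false
[2.2.1] false → false (antecedent false ⇒ implication holds) = true
[2.2] NOT true = false
[2] false OR false = false
[root] false OR false = false
Overall: false → declined

Declined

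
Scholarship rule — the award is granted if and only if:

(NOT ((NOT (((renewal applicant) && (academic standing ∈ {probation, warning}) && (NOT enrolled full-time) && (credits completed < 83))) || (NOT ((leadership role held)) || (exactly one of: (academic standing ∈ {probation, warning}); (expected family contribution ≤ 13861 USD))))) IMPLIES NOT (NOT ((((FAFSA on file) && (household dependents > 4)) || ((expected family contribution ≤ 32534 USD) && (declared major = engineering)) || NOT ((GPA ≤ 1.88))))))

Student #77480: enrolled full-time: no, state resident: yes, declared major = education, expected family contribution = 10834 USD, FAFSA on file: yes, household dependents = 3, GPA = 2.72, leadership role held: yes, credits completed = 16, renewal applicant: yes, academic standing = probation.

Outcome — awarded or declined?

Awarded

Atomic conditions:
  renewal applicant: yes → true
  academic standing ∈ {probation, warning}: probation is in the set → true
  NOT enrolled full-time: no → true
  credits completed < 83: 16 < 83 is true
  leadership role held: yes → true
  expected family contribution ≤ 13861 USD: 10834 ≤ 13861 is true
  FAFSA on file: yes → true
  household dependents > 4: 3 > 4 is false
  expected family contribution ≤ 32534 USD: 10834 ≤ 32534 is true
  declared major = engineering: education == engineering is false
  GPA ≤ 1.88: 2.72 ≤ 1.88 is false
Combine:
[1.1.1.1] true AND true AND true AND true = true
[1.1.1] NOT true = false
[1.1.2.1] NOT true = false
[1.1.2.2] exactly-one(true, true) = false
[1.1.2] false OR false = false
[1.1] false OR false = false
[1] NOT false = true
[2.1.1.1] true AND false = false
[2.1.1.2] true AND false = false
[2.1.1.3] NOT false = true
[2.1.1] false OR false OR true = true
[2.1] NOT true = false
[2] NOT false = true
[root] true → true = true
Overall: true → awarded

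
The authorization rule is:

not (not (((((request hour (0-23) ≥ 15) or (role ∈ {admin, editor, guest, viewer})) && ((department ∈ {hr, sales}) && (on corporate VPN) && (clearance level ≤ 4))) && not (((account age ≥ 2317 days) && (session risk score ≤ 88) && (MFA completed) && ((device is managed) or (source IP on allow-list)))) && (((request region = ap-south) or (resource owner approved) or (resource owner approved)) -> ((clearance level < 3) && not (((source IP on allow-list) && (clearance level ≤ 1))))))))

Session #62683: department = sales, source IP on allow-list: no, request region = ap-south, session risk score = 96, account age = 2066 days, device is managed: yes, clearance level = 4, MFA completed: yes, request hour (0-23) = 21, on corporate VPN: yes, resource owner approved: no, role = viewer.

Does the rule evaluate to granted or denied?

Atomic conditions:
  request hour (0-23) ≥ 15: 21 ≥ 15 is true
  role ∈ {admin, editor, guest, viewer}: viewer is in the set → true
  department ∈ {hr, sales}: sales is in the set → true
  on corporate VPN: yes → true
  clearance level ≤ 4: 4 ≤ 4 is true
  account age ≥ 2317 days: 2066 ≥ 2317 is false
  session risk score ≤ 88: 96 ≤ 88 is false
  MFA completed: yes → true
  device is managed: yes → true
  source IP on allow-list: no → false
  request region = ap-south: ap-south == ap-south is true
  resource owner approved: no → false
  clearance level < 3: 4 < 3 is false
  clearance level ≤ 1: 4 ≤ 1 is false
Combine:
[1.1.1.1] true OR true = true
[1.1.1.2] true AND true AND true = true
[1.1.1] true AND true = true
[1.1.2.1.4] true OR false = true
[1.1.2.1] false AND false AND true AND true = false
[1.1.2] NOT false = true
[1.1.3.1] true OR false OR false = true
[1.1.3.2.2.1] false AND false = false
[1.1.3.2.2] NOT false = true
[1.1.3.2] false AND true = false
[1.1.3] true → false = false
[1.1] true AND true AND false = false
[1] NOT false = true
[root] NOT true = false
Overall: false → denied

Denied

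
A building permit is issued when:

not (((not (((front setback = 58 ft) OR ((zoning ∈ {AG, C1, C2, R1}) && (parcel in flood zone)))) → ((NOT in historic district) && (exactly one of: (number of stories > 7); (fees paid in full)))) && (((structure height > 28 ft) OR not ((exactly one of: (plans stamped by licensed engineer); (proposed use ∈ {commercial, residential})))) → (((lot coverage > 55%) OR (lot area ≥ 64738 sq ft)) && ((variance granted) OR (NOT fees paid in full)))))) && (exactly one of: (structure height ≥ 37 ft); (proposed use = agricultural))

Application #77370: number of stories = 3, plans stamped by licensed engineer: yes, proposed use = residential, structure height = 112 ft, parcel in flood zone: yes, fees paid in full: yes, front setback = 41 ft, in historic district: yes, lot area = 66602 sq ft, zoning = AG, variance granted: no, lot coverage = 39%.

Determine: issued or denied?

Issued

Atomic conditions:
  front setback = 58 ft: 41 == 58 is false
  zoning ∈ {AG, C1, C2, R1}: AG is in the set → true
  parcel in flood zone: yes → true
  NOT in historic district: yes → false
  number of stories > 7: 3 > 7 is false
  fees paid in full: yes → true
  structure height > 28 ft: 112 > 28 is true
  plans stamped by licensed engineer: yes → true
  proposed use ∈ {commercial, residential}: residential is in the set → true
  lot coverage > 55%: 39 > 55 is false
  lot area ≥ 64738 sq ft: 66602 ≥ 64738 is true
  variance granted: no → false
  NOT fees paid in full: yes → false
  structure height ≥ 37 ft: 112 ≥ 37 is true
  proposed use = agricultural: residential == agricultural is false
Combine:
[1.1.1.1.1.2] true AND true = true
[1.1.1.1.1] false OR true = true
[1.1.1.1] NOT true = false
[1.1.1.2.2] exactly-one(false, true) = true
[1.1.1.2] false AND true = false
[1.1.1] false → false (antecedent false ⇒ implication holds) = true
[1.1.2.1.2.1] exactly-one(true, true) = false
[1.1.2.1.2] NOT false = true
[1.1.2.1] true OR true = true
[1.1.2.2.1] false OR true = true
[1.1.2.2.2] false OR false = false
[1.1.2.2] true AND false = false
[1.1.2] true → false = false
[1.1] true AND false = false
[1] NOT false = true
[2] exactly-one(true, false) = true
[root] true AND true = true
Overall: true → issued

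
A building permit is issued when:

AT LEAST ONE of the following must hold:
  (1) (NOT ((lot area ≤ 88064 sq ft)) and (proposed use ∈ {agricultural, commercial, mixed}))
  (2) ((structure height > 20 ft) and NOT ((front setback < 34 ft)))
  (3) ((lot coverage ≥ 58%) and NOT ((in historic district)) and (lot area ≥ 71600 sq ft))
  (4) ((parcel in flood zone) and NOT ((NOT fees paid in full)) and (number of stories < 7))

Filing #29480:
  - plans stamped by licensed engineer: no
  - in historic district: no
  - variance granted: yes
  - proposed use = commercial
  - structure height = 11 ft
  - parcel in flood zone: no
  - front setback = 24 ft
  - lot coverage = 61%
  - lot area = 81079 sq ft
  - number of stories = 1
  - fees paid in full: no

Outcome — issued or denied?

Issued

Atomic conditions:
  lot area ≤ 88064 sq ft: 81079 ≤ 88064 is true
  proposed use ∈ {agricultural, commercial, mixed}: commercial is in the set → true
  structure height > 20 ft: 11 > 20 is false
  front setback < 34 ft: 24 < 34 is true
  lot coverage ≥ 58%: 61 ≥ 58 is true
  in historic district: no → false
  lot area ≥ 71600 sq ft: 81079 ≥ 71600 is true
  parcel in flood zone: no → false
  NOT fees paid in full: no → true
  number of stories < 7: 1 < 7 is true
Combine:
[1.1] NOT true = false
[1] false AND true = false
[2.2] NOT true = false
[2] false AND false = false
[3.2] NOT false = true
[3] true AND true AND true = true
[4.2] NOT true = false
[4] false AND false AND true = false
[root] false OR false OR true OR false = true
Overall: true → issued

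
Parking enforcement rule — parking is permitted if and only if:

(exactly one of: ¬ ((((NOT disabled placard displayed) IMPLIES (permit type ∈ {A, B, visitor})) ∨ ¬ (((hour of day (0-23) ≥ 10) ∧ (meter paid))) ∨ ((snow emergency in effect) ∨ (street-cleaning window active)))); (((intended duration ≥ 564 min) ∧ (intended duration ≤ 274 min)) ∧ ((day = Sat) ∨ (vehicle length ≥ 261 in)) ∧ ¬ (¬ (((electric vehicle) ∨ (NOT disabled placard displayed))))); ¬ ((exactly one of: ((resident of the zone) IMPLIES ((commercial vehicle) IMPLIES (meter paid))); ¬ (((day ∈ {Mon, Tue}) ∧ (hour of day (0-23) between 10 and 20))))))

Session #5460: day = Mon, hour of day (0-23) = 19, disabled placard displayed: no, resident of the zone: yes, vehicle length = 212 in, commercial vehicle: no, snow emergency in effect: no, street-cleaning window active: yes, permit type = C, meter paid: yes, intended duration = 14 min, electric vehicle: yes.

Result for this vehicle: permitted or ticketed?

Ticketed

Atomic conditions:
  NOT disabled placard displayed: no → true
  permit type ∈ {A, B, visitor}: C is not in the set → false
  hour of day (0-23) ≥ 10: 19 ≥ 10 is true
  meter paid: yes → true
  snow emergency in effect: no → false
  street-cleaning window active: yes → true
  intended duration ≥ 564 min: 14 ≥ 564 is false
  intended duration ≤ 274 min: 14 ≤ 274 is true
  day = Sat: Mon == Sat is false
  vehicle length ≥ 261 in: 212 ≥ 261 is false
  electric vehicle: yes → true
  resident of the zone: yes → true
  commercial vehicle: no → false
  day ∈ {Mon, Tue}: Mon is in the set → true
  hour of day (0-23) between 10 and 20: 19 in [10, 20] is true
Combine:
[1.1.1] true → false = false
[1.1.2.1] true AND true = true
[1.1.2] NOT true = false
[1.1.3] false OR true = true
[1.1] false OR false OR true = true
[1] NOT true = false
[2.1] false AND true = false
[2.2] false OR false = false
[2.3.1.1] true OR true = true
[2.3.1] NOT true = false
[2.3] NOT false = true
[2] false AND false AND true = false
[3.1.1.2] false → true (antecedent false ⇒ implication holds) = true
[3.1.1] true → true = true
[3.1.2.1] true AND true = true
[3.1.2] NOT true = false
[3.1] exactly-one(true, false) = true
[3] NOT true = false
[root] exactly-one(false, false, false) = false
Overall: false → ticketed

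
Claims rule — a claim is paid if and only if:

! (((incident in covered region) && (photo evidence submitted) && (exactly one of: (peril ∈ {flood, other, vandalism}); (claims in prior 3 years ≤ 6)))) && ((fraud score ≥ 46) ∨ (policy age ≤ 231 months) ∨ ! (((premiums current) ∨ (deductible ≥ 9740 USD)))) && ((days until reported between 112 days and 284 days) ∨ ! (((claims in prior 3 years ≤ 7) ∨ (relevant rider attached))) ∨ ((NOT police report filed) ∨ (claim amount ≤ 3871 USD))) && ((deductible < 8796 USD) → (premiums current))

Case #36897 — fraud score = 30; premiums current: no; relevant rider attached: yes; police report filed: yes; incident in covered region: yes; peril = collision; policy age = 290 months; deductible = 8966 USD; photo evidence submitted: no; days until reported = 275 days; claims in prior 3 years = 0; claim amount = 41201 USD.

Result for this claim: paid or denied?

Atomic conditions:
  incident in covered region: yes → true
  photo evidence submitted: no → false
  peril ∈ {flood, other, vandalism}: collision is not in the set → false
  claims in prior 3 years ≤ 6: 0 ≤ 6 is true
  fraud score ≥ 46: 30 ≥ 46 is false
  policy age ≤ 231 months: 290 ≤ 231 is false
  premiums current: no → false
  deductible ≥ 9740 USD: 8966 ≥ 9740 is false
  days until reported between 112 days and 284 days: 275 in [112, 284] is true
  claims in prior 3 years ≤ 7: 0 ≤ 7 is true
  relevant rider attached: yes → true
  NOT police report filed: yes → false
  claim amount ≤ 3871 USD: 41201 ≤ 3871 is false
  deductible < 8796 USD: 8966 < 8796 is false
Combine:
[1.1.3] exactly-one(false, true) = true
[1.1] true AND false AND true = false
[1] NOT false = true
[2.3.1] false OR false = false
[2.3] NOT false = true
[2] false OR false OR true = true
[3.2.1] true OR true = true
[3.2] NOT true = false
[3.3] false OR false = false
[3] true OR false OR false = true
[4] false → false (antecedent false ⇒ implication holds) = true
[root] true AND true AND true AND true = true
Overall: true → paid

Paid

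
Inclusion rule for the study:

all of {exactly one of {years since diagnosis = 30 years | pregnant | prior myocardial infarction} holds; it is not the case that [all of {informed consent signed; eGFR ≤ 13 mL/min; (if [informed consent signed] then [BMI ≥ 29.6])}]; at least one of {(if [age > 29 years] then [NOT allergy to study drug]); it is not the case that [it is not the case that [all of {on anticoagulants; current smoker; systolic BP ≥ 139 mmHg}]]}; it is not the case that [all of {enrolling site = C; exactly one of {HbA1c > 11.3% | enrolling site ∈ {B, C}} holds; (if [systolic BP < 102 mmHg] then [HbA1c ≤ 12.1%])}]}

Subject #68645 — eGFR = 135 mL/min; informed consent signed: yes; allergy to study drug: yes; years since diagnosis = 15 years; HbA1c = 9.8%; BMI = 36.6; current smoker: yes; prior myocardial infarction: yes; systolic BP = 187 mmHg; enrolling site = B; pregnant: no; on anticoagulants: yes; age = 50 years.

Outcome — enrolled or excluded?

Enrolled

Atomic conditions:
  years since diagnosis = 30 years: 15 == 30 is false
  pregnant: no → false
  prior myocardial infarction: yes → true
  informed consent signed: yes → true
  eGFR ≤ 13 mL/min: 135 ≤ 13 is false
  BMI ≥ 29.6: 36.6 ≥ 29.6 is true
  age > 29 years: 50 > 29 is true
  NOT allergy to study drug: yes → false
  on anticoagulants: yes → true
  current smoker: yes → true
  systolic BP ≥ 139 mmHg: 187 ≥ 139 is true
  enrolling site = C: B == C is false
  HbA1c > 11.3%: 9.8 > 11.3 is false
  enrolling site ∈ {B, C}: B is in the set → true
  systolic BP < 102 mmHg: 187 < 102 is false
  HbA1c ≤ 12.1%: 9.8 ≤ 12.1 is true
Combine:
[1] exactly-one(false, false, true) = true
[2.1.3] true → true = true
[2.1] true AND false AND true = false
[2] NOT false = true
[3.1] true → false = false
[3.2.1.1] true AND true AND true = true
[3.2.1] NOT true = false
[3.2] NOT false = true
[3] false OR true = true
[4.1.2] exactly-one(false, true) = true
[4.1.3] false → true (antecedent false ⇒ implication holds) = true
[4.1] false AND true AND true = false
[4] NOT false = true
[root] true AND true AND true AND true = true
Overall: true → enrolled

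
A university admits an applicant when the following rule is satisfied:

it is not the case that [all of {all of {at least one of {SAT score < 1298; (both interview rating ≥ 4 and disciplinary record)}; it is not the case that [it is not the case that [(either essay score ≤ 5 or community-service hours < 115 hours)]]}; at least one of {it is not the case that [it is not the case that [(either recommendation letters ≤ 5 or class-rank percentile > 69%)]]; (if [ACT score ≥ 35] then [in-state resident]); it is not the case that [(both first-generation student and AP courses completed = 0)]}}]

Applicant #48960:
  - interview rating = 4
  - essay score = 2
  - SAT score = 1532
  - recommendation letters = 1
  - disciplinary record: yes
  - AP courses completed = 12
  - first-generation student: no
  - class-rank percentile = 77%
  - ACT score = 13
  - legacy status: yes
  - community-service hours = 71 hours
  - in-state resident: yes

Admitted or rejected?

Rejected

Atomic conditions:
  SAT score < 1298: 1532 < 1298 is false
  interview rating ≥ 4: 4 ≥ 4 is true
  disciplinary record: yes → true
  essay score ≤ 5: 2 ≤ 5 is true
  community-service hours < 115 hours: 71 < 115 is true
  recommendation letters ≤ 5: 1 ≤ 5 is true
  class-rank percentile > 69%: 77 > 69 is true
  ACT score ≥ 35: 13 ≥ 35 is false
  in-state resident: yes → true
  first-generation student: no → false
  AP courses completed = 0: 12 == 0 is false
Combine:
[1.1.1.2] true AND true = true
[1.1.1] false OR true = true
[1.1.2.1.1] true OR true = true
[1.1.2.1] NOT true = false
[1.1.2] NOT false = true
[1.1] true AND true = true
[1.2.1.1.1] true OR true = true
[1.2.1.1] NOT true = false
[1.2.1] NOT false = true
[1.2.2] false → true (antecedent false ⇒ implication holds) = true
[1.2.3.1] false AND false = false
[1.2.3] NOT false = true
[1.2] true OR true OR true = true
[1] true AND true = true
[root] NOT true = false
Overall: false → rejected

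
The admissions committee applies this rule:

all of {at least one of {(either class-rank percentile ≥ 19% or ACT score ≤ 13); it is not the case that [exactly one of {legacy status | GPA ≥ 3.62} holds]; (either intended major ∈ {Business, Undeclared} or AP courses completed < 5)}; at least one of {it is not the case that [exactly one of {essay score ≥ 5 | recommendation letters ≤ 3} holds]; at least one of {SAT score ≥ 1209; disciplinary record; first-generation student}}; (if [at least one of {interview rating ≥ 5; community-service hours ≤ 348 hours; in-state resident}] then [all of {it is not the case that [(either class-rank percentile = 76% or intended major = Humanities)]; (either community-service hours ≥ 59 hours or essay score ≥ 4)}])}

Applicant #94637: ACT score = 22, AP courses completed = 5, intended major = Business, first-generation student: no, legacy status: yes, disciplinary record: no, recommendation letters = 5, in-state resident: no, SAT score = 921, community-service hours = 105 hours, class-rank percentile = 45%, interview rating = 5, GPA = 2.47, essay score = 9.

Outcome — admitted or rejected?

Rejected

Atomic conditions:
  class-rank percentile ≥ 19%: 45 ≥ 19 is true
  ACT score ≤ 13: 22 ≤ 13 is false
  legacy status: yes → true
  GPA ≥ 3.62: 2.47 ≥ 3.62 is false
  intended major ∈ {Business, Undeclared}: Business is in the set → true
  AP courses completed < 5: 5 < 5 is false
  essay score ≥ 5: 9 ≥ 5 is true
  recommendation letters ≤ 3: 5 ≤ 3 is false
  SAT score ≥ 1209: 921 ≥ 1209 is false
  disciplinary record: no → false
  first-generation student: no → false
  interview rating ≥ 5: 5 ≥ 5 is true
  community-service hours ≤ 348 hours: 105 ≤ 348 is true
  in-state resident: no → false
  class-rank percentile = 76%: 45 == 76 is false
  intended major = Humanities: Business == Humanities is false
  community-service hours ≥ 59 hours: 105 ≥ 59 is true
  essay score ≥ 4: 9 ≥ 4 is true
Combine:
[1.1] true OR false = true
[1.2.1] exactly-one(true, false) = true
[1.2] NOT true = false
[1.3] true OR false = true
[1] true OR false OR true = true
[2.1.1] exactly-one(true, false) = true
[2.1] NOT true = false
[2.2] false OR false OR false = false
[2] false OR false = false
[3.1] true OR true OR false = true
[3.2.1.1] false OR false = false
[3.2.1] NOT false = true
[3.2.2] true OR true = true
[3.2] true AND true = true
[3] true → true = true
[root] true AND false AND true = false
Overall: false → rejected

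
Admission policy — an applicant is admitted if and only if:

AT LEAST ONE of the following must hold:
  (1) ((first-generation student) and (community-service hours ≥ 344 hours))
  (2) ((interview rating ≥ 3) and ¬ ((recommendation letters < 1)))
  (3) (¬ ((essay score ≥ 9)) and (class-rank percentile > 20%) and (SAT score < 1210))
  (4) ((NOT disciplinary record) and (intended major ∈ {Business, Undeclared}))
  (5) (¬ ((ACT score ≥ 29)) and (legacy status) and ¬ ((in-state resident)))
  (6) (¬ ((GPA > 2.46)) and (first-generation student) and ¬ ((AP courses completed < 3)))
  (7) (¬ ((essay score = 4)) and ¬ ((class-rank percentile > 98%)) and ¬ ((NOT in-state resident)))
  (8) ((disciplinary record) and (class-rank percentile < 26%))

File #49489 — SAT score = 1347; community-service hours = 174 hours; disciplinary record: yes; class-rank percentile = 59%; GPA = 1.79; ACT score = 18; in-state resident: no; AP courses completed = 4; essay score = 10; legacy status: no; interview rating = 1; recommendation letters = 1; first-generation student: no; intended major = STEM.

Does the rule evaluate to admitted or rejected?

Atomic conditions:
  first-generation student: no → false
  community-service hours ≥ 344 hours: 174 ≥ 344 is false
  interview rating ≥ 3: 1 ≥ 3 is false
  recommendation letters < 1: 1 < 1 is false
  essay score ≥ 9: 10 ≥ 9 is true
  class-rank percentile > 20%: 59 > 20 is true
  SAT score < 1210: 1347 < 1210 is false
  NOT disciplinary record: yes → false
  intended major ∈ {Business, Undeclared}: STEM is not in the set → false
  ACT score ≥ 29: 18 ≥ 29 is false
  legacy status: no → false
  in-state resident: no → false
  GPA > 2.46: 1.79 > 2.46 is false
  AP courses completed < 3: 4 < 3 is false
  essay score = 4: 10 == 4 is false
  class-rank percentile > 98%: 59 > 98 is false
  NOT in-state resident: no → true
  disciplinary record: yes → true
  class-rank percentile < 26%: 59 < 26 is false
Combine:
[1] false AND false = false
[2.2] NOT false = true
[2] false AND true = false
[3.1] NOT true = false
[3] false AND true AND false = false
[4] false AND false = false
[5.1] NOT false = true
[5.3] NOT false = true
[5] true AND false AND true = false
[6.1] NOT false = true
[6.3] NOT false = true
[6] true AND false AND true = false
[7.1] NOT false = true
[7.2] NOT false = true
[7.3] NOT true = false
[7] true AND true AND false = false
[8] true AND false = false
[root] false OR false OR false OR false OR false OR false OR false OR false = false
Overall: false → rejected

Rejected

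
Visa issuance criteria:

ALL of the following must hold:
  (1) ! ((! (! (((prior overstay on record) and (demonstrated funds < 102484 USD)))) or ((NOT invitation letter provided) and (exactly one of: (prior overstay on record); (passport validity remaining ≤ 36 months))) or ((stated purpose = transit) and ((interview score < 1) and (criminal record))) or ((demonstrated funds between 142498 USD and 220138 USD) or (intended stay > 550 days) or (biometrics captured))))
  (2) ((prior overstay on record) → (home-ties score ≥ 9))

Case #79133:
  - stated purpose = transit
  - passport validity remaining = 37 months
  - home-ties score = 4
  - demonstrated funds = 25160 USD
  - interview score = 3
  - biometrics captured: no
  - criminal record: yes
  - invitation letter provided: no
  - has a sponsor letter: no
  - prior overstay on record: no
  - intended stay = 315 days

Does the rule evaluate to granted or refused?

Granted

Atomic conditions:
  prior overstay on record: no → false
  demonstrated funds < 102484 USD: 25160 < 102484 is true
  NOT invitation letter provided: no → true
  passport validity remaining ≤ 36 months: 37 ≤ 36 is false
  stated purpose = transit: transit == transit is true
  interview score < 1: 3 < 1 is false
  criminal record: yes → true
  demonstrated funds between 142498 USD and 220138 USD: 25160 in [142498, 220138] is false
  intended stay > 550 days: 315 > 550 is false
  biometrics captured: no → false
  home-ties score ≥ 9: 4 ≥ 9 is false
Combine:
[1.1.1.1.1] false AND true = false
[1.1.1.1] NOT false = true
[1.1.1] NOT true = false
[1.1.2.2] exactly-one(false, false) = false
[1.1.2] true AND false = false
[1.1.3.2] false AND true = false
[1.1.3] true AND false = false
[1.1.4] false OR false OR false = false
[1.1] false OR false OR false OR false = false
[1] NOT false = true
[2] false → false (antecedent false ⇒ implication holds) = true
[root] true AND true = true
Overall: true → granted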